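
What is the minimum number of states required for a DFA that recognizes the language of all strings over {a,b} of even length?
By Myhill–Nerode, count the distinguishable equivalence classes: two classes — parity of the length.
2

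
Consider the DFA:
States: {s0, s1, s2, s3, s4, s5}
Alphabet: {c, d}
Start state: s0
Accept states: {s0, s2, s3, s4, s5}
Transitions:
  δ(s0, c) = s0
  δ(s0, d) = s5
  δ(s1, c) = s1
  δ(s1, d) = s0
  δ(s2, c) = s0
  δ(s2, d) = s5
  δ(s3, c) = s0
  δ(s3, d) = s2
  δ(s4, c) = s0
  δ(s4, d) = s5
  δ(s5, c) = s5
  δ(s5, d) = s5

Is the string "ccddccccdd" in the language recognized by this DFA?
Processing string "ccddccccdd":
  s0 --c--> s0
  s0 --c--> s0
  s0 --d--> s5
  s5 --d--> s5
  s5 --c--> s5
  s5 --c--> s5
  s5 --c--> s5
  s5 --c--> s5
  s5 --d--> s5
  s5 --d--> s5
Final state: s5
Accept states: {s0, s2, s3, s4, s5}
Yes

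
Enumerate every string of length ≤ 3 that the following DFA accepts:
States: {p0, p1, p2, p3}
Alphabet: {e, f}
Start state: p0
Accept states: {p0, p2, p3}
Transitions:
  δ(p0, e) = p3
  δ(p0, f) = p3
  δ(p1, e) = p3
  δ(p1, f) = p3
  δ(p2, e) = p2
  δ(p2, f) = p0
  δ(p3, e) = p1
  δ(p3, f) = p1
ε, e, f, eee, eef, efe, eff, fee, fef, ffe, fff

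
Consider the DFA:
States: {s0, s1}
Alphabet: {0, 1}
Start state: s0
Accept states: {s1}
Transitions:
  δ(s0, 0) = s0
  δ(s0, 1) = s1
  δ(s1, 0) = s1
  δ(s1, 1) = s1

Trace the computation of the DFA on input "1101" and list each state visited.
read '1': s0 → s1
  read '1': s1 → s1
  read '0': s1 → s1
  read '1': s1 → s1
s0 -> s1 -> s1 -> s1 -> s1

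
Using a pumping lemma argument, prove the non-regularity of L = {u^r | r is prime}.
Assume L is regular with pumping length p. Idea: pumping by a suitable count produces a composite length.
Let q be a prime with q ≥ p and choose s = u^q ∈ L. By the pumping lemma, s = xyz with |xy| ≤ p, |y| = k ≥ 1. Take i = q+1: |xy^(q+1)z| = q + q·k = q(1+k). Since q ≥ 2 and 1+k ≥ 2, q(1+k) is composite, so xy^(q+1)z ∉ L.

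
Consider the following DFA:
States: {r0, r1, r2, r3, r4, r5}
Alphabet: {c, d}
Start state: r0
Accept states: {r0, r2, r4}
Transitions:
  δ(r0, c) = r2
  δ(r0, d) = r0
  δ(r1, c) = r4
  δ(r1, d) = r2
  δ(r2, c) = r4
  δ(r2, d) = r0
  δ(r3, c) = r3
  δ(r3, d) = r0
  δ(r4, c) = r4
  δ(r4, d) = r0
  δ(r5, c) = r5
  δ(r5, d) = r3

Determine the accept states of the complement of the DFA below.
Complement accept states = All states \ Original accept states
= {r0, r1, r2, r3, r4, r5} \ {r0, r2, r4}
{r1, r3, r5}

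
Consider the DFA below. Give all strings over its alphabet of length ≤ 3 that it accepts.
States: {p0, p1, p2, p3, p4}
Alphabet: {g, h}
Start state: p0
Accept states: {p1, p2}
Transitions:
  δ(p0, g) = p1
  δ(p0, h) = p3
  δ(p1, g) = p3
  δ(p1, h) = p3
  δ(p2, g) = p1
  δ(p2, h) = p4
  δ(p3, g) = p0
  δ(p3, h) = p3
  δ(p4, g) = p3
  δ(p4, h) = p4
g, hgg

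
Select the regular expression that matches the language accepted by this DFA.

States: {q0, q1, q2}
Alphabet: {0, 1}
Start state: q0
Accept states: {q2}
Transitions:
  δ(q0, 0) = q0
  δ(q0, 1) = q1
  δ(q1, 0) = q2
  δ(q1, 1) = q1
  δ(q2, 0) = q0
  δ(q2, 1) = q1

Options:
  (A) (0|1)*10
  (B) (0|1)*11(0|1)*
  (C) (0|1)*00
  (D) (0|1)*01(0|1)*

Check each option against the DFA on short strings; one disagreement eliminates an option:
  (A) (0|1)*10: agrees with the DFA on every string of length ≤ 6
  (B) (0|1)*11(0|1)*: on '10' the DFA goes q0 → q1 → q2 and accepts (q2 ∈ Accept), but the regex does not match it → eliminate
  (C) (0|1)*00: on '00' the DFA goes q0 → q0 → q0 and rejects (q0 ∉ Accept), but the regex matches it → eliminate
  (D) (0|1)*01(0|1)*: on '01' the DFA goes q0 → q0 → q1 and rejects (q1 ∉ Accept), but the regex matches it → eliminate
Only (A) is consistent with the DFA.
(A) (0|1)*10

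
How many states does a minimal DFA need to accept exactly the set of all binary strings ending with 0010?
By Myhill–Nerode, count the distinguishable equivalence classes: 5 classes — one per longest suffix of the input that is a prefix of '0010' (lengths 0 through 4); only the length-4 class is accepting.
5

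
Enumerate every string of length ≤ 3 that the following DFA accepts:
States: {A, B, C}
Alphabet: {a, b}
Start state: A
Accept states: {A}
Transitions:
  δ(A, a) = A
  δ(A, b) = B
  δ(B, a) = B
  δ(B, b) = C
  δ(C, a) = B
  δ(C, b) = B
ε, a, aa, aaa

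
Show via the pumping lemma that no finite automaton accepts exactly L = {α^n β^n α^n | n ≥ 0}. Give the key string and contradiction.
Assume L is regular with pumping length p. Idea: pumping the first α-block unbalances it against the other two.
Choose s = α^p β^p α^p ∈ L (|s| = 3p ≥ p). By the pumping lemma, s = xyz with |xy| ≤ p, |y| > 0, so y = α^k with k ≥ 1, inside the first α-block. Then xy²z = α^(p+k) β^p α^p. The first block has length p+k ≠ p, so the three block lengths are no longer equal and xy²z ∉ L.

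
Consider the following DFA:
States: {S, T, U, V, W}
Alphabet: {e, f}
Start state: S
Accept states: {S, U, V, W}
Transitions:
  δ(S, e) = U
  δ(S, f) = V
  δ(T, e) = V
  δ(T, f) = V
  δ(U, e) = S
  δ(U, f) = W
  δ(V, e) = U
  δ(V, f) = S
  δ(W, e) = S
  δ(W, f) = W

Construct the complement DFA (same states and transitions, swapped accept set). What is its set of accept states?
Complement accept states = All states \ Original accept states
= {S, T, U, V, W} \ {S, U, V, W}
{T}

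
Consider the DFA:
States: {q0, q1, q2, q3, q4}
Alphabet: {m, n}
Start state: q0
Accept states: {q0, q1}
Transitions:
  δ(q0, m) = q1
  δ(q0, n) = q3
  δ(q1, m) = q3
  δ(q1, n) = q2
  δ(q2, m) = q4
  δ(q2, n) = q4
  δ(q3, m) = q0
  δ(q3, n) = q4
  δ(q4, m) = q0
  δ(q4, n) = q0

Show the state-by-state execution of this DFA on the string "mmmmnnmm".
read 'm': q0 → q1
  read 'm': q1 → q3
  read 'm': q3 → q0
  read 'm': q0 → q1
  read 'n': q1 → q2
  read 'n': q2 → q4
  read 'm': q4 → q0
  read 'm': q0 → q1
q0 -> q1 -> q3 -> q0 -> q1 -> q2 -> q4 -> q0 -> q1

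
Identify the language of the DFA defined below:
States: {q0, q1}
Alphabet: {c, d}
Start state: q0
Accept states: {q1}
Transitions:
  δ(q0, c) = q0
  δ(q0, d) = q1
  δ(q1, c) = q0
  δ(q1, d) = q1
Testing a few strings:
  'dc' → reject
  'ddc' → reject
  'c' → reject
  'dcd' → accept
State roles: q0=last symbol not d; q1=last symbol is d
All strings over {c,d} ending with d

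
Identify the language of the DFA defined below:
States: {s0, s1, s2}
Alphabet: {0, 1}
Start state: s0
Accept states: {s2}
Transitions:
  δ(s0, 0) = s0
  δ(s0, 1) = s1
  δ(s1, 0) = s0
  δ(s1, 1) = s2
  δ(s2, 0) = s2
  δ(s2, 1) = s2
Testing a few strings:
  '0' → reject
  '00' → reject
  '1' → reject
  '01' → reject
State roles: s0=no progress toward 11; s1=one trailing 1; s2=substring 11 seen
All binary strings containing the substring 11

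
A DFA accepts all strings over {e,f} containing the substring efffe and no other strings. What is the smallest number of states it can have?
By Myhill–Nerode, count the distinguishable equivalence classes: 6 classes — one per longest suffix of the input that is a prefix of 'efffe' (lengths 0 through 4), plus an absorbing 'already seen efffe' class.
6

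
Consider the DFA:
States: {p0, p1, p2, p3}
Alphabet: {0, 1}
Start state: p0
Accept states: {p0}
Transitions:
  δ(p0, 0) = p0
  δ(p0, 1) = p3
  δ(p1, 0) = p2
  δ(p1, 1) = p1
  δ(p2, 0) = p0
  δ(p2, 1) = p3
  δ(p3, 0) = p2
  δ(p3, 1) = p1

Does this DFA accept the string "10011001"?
Processing string "10011001":
  p0 --1--> p3
  p3 --0--> p2
  p2 --0--> p0
  p0 --1--> p3
  p3 --1--> p1
  p1 --0--> p2
  p2 --0--> p0
  p0 --1--> p3
Final state: p3
Accept states: {p0}
No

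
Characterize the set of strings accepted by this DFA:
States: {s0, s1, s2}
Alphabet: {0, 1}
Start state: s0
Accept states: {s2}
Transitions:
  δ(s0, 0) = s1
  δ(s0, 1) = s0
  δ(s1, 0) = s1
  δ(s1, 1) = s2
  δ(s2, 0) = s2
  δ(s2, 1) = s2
Testing a few strings:
  '011' → accept
  '100' → reject
  '1011' → accept
  '11' → reject
State roles: s0=no 0 seen yet; s1=seen a 0, waiting for 1; s2=substring 01 seen
All binary strings containing the substring 01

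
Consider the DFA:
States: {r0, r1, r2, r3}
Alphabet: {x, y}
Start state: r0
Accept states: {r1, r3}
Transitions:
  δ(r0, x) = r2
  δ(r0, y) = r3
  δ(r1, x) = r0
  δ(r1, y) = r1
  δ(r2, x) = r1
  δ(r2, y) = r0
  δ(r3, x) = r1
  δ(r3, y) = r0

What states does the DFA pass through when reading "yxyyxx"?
read 'y': r0 → r3
  read 'x': r3 → r1
  read 'y': r1 → r1
  read 'y': r1 → r1
  read 'x': r1 → r0
  read 'x': r0 → r2
r0 -> r3 -> r1 -> r1 -> r1 -> r0 -> r2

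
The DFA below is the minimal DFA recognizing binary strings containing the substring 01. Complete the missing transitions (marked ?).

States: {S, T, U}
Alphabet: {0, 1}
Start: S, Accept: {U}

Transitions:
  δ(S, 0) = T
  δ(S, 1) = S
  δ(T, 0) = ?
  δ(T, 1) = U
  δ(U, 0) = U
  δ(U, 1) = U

From the language and accept set, identify what each state tracks — S: no 0 seen yet; T: seen a 0, waiting for 1; U: substring 01 seen.
Each missing δ(q, a) is the state matching the new tracked value after reading a.
δ(T, 0) = T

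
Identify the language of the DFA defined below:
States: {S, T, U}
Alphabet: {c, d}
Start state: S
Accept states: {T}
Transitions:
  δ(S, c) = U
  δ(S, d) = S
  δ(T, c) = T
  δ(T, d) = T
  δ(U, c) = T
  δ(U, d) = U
Testing a few strings:
  'cddd' → reject
  'c' → reject
  'cd' → reject
  'cc' → accept
State roles: S=zero c's seen; T=≥ two c's seen; U=one c seen
All strings over {c,d} containing at least two c's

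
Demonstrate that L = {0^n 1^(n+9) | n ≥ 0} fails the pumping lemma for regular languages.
Assume L is regular with pumping length p. Idea: pumping the 0-block breaks the fixed offset of 9.
Choose s = 0^p 1^(p+9) ∈ L. By the pumping lemma, s = xyz with |xy| ≤ p, |y| > 0, so y = 0^k with k ≥ 1. Then xy²z = 0^(p+k) 1^(p+9). For this to be in L we would need p+9 = (p+k)+9, i.e. k = 0, contradicting k ≥ 1. So xy²z ∉ L.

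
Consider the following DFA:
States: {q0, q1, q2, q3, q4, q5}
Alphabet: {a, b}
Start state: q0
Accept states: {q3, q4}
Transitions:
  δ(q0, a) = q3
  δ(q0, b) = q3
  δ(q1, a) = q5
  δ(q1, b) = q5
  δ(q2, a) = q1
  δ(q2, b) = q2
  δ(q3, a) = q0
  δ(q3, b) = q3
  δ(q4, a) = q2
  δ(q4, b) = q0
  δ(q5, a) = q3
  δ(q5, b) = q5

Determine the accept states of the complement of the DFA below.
Complement accept states = All states \ Original accept states
= {q0, q1, q2, q3, q4, q5} \ {q3, q4}
{q0, q1, q2, q5}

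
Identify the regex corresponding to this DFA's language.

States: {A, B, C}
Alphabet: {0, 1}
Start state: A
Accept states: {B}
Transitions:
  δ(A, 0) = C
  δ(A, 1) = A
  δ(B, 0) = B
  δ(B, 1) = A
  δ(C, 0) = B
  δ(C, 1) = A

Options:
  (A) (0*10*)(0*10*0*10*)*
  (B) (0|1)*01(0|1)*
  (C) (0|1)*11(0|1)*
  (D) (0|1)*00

Check each option against the DFA on short strings; one disagreement eliminates an option:
  (A) (0*10*)(0*10*0*10*)*: on '1' the DFA goes A → A and rejects (A ∉ Accept), but the regex matches it → eliminate
  (B) (0|1)*01(0|1)*: on '00' the DFA goes A → C → B and accepts (B ∈ Accept), but the regex does not match it → eliminate
  (C) (0|1)*11(0|1)*: on '00' the DFA goes A → C → B and accepts (B ∈ Accept), but the regex does not match it → eliminate
  (D) (0|1)*00: agrees with the DFA on every string of length ≤ 6
Only (D) is consistent with the DFA.
(D) (0|1)*00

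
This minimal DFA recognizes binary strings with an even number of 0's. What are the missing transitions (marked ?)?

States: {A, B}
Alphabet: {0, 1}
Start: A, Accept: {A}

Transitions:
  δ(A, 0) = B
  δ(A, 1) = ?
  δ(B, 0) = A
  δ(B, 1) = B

From the language and accept set, identify what each state tracks — A: even number of 0's so far; B: odd number of 0's so far.
Each missing δ(q, a) is the state matching the new tracked value after reading a.
δ(A, 1) = A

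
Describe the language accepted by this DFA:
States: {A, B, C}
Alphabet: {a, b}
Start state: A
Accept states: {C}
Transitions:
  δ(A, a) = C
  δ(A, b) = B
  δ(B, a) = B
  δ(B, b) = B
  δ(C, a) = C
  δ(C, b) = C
Testing a few strings:
  'aa' → accept
  'b' → reject
  'abb' → accept
  'a' → accept
State roles: A=no input read; B=started with b (dead); C=started with a
All strings over {a,b} starting with a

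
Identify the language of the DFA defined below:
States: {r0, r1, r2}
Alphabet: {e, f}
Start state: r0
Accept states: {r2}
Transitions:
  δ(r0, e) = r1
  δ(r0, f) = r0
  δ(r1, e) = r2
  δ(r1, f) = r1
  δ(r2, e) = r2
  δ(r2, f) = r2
Testing a few strings:
  'eef' → accept
  'eeef' → accept
  'e' → reject
  'efe' → accept
State roles: r0=zero e's seen; r1=one e seen; r2=≥ two e's seen
All strings over {e,f} containing at least two e's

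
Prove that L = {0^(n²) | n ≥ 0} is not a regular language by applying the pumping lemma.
Assume L is regular with pumping length p. Idea: pumping adds a fixed amount, but gaps between consecutive squares grow.
Choose s = 0^(p²) (length p² ≥ p). By the pumping lemma, s = xyz with |xy| ≤ p, |y| > 0, so |y| = k with 1 ≤ k ≤ p. Then |xy²z| = p²+k. Since p² < p²+k ≤ p²+p < (p+1)², the length p²+k lies strictly between consecutive squares, so it is not a perfect square and xy²z ∉ L.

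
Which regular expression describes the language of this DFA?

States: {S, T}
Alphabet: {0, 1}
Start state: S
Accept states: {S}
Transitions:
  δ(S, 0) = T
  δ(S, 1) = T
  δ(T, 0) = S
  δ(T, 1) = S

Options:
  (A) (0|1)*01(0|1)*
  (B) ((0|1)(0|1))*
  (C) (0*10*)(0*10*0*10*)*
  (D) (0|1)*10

Check each option against the DFA on short strings; one disagreement eliminates an option:
  (A) (0|1)*01(0|1)*: on ε the DFA stays in S and accepts (S ∈ Accept), but the regex does not match it → eliminate
  (B) ((0|1)(0|1))*: agrees with the DFA on every string of length ≤ 6
  (C) (0*10*)(0*10*0*10*)*: on ε the DFA stays in S and accepts (S ∈ Accept), but the regex does not match it → eliminate
  (D) (0|1)*10: on ε the DFA stays in S and accepts (S ∈ Accept), but the regex does not match it → eliminate
Only (B) is consistent with the DFA.
(B) ((0|1)(0|1))*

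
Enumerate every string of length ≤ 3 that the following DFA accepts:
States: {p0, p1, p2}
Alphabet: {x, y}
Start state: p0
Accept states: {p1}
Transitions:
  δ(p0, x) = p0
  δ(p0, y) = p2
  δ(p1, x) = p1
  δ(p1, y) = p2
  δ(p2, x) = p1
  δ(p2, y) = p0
yx, xyx, yxx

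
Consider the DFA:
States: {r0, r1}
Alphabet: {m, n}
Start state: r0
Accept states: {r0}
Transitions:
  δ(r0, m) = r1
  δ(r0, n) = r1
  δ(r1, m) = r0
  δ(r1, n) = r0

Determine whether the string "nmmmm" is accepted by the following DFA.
Processing string "nmmmm":
  r0 --n--> r1
  r1 --m--> r0
  r0 --m--> r1
  r1 --m--> r0
  r0 --m--> r1
Final state: r1
Accept states: {r0}
No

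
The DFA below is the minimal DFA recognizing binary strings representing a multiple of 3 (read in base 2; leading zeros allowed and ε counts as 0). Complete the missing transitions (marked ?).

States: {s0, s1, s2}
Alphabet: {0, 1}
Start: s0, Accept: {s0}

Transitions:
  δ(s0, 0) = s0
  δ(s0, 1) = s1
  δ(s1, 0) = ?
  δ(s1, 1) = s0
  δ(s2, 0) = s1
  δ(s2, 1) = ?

From the language and accept set, identify what each state tracks — s0: value ≡ 0 (mod 3); s1: value ≡ 1 (mod 3); s2: value ≡ 2 (mod 3).
Each missing δ(q, a) is the state matching the new tracked value after reading a.
δ(s1, 0) = s2; δ(s2, 1) = s2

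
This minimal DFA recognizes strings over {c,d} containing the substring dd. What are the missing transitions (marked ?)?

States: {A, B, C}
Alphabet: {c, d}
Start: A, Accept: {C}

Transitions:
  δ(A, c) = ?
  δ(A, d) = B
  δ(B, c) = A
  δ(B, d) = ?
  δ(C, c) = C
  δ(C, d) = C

From the language and accept set, identify what each state tracks — A: no progress toward dd; B: one trailing d; C: substring dd seen.
Each missing δ(q, a) is the state matching the new tracked value after reading a.
δ(A, c) = A; δ(B, d) = C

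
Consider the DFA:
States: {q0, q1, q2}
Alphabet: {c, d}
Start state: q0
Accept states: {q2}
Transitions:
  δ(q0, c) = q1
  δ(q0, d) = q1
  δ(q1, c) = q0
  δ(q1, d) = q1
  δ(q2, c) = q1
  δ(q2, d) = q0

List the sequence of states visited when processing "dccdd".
read 'd': q0 → q1
  read 'c': q1 → q0
  read 'c': q0 → q1
  read 'd': q1 → q1
  read 'd': q1 → q1
q0 -> q1 -> q0 -> q1 -> q1 -> q1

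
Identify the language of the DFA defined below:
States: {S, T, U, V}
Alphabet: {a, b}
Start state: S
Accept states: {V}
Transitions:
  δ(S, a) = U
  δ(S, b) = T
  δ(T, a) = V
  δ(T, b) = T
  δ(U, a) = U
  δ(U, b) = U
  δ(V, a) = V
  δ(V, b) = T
Testing a few strings:
  'aaa' → reject
  'aa' → reject
  'abbb' → reject
  'bb' → reject
State roles: S=no input read; T=started with b, last symbol b; U=started with a (dead); V=started with b, last symbol a
All strings over {a,b} that start with b and end with a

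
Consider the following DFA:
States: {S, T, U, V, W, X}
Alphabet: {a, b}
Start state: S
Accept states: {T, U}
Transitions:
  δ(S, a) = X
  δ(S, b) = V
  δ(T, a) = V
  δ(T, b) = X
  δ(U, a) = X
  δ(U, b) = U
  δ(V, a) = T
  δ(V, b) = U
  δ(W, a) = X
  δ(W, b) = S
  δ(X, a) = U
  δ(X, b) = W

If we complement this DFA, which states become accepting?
Complement accept states = All states \ Original accept states
= {S, T, U, V, W, X} \ {T, U}
{S, V, W, X}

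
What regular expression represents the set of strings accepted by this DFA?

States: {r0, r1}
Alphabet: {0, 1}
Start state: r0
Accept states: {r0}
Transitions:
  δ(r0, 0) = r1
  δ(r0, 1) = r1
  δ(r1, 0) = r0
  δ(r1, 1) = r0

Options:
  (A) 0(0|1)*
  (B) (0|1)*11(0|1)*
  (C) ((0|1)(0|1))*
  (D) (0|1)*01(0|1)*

Check each option against the DFA on short strings; one disagreement eliminates an option:
  (A) 0(0|1)*: on ε the DFA stays in r0 and accepts (r0 ∈ Accept), but the regex does not match it → eliminate
  (B) (0|1)*11(0|1)*: on ε the DFA stays in r0 and accepts (r0 ∈ Accept), but the regex does not match it → eliminate
  (C) ((0|1)(0|1))*: agrees with the DFA on every string of length ≤ 6
  (D) (0|1)*01(0|1)*: on ε the DFA stays in r0 and accepts (r0 ∈ Accept), but the regex does not match it → eliminate
Only (C) is consistent with the DFA.
(C) ((0|1)(0|1))*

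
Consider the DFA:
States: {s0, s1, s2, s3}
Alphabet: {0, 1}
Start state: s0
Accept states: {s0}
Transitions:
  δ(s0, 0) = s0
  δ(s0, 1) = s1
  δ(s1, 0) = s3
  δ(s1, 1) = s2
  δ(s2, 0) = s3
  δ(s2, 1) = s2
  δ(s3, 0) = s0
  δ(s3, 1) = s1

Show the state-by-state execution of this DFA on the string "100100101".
read '1': s0 → s1
  read '0': s1 → s3
  read '0': s3 → s0
  read '1': s0 → s1
  read '0': s1 → s3
  read '0': s3 → s0
  read '1': s0 → s1
  read '0': s1 → s3
  read '1': s3 → s1
s0 -> s1 -> s3 -> s0 -> s1 -> s3 -> s0 -> s1 -> s3 -> s1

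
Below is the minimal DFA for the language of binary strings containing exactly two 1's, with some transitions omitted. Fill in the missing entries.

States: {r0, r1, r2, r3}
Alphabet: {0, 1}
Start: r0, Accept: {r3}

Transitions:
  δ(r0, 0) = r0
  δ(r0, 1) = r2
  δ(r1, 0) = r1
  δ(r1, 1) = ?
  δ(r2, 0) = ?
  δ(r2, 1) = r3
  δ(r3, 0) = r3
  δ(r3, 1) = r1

From the language and accept set, identify what each state tracks — r0: zero 1's; r1: ≥ three 1's (dead); r2: one 1; r3: two 1's.
Each missing δ(q, a) is the state matching the new tracked value after reading a.
δ(r1, 1) = r1; δ(r2, 0) = r2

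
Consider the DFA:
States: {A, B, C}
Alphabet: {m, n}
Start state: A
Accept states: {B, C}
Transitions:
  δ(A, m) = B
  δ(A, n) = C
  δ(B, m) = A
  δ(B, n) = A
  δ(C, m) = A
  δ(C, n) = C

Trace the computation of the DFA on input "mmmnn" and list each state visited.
read 'm': A → B
  read 'm': B → A
  read 'm': A → B
  read 'n': B → A
  read 'n': A → C
A -> B -> A -> B -> A -> C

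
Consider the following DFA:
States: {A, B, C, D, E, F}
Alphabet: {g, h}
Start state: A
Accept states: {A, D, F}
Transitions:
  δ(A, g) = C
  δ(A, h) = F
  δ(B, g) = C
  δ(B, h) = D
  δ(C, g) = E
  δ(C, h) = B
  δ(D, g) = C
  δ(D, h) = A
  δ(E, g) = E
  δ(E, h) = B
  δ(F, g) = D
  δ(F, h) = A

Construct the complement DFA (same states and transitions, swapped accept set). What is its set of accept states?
Complement accept states = All states \ Original accept states
= {A, B, C, D, E, F} \ {A, D, F}
{B, C, E}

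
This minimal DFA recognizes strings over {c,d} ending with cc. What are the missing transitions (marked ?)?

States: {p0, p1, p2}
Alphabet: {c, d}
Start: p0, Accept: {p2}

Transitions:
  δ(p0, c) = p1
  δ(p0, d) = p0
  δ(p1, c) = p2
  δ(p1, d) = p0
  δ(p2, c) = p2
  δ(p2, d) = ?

From the language and accept set, identify what each state tracks — p0: last symbol not c; p1: one trailing c; p2: two trailing c's.
Each missing δ(q, a) is the state matching the new tracked value after reading a.
δ(p2, d) = p0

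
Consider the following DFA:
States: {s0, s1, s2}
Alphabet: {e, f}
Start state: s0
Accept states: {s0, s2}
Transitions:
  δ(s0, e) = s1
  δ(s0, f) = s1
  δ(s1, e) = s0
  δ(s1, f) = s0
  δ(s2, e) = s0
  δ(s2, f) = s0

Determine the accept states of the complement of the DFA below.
Complement accept states = All states \ Original accept states
= {s0, s1, s2} \ {s0, s2}
{s1}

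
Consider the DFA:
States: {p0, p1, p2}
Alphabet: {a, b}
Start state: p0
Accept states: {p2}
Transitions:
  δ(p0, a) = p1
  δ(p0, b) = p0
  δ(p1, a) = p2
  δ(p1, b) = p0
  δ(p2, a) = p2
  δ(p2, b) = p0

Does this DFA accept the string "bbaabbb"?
Processing string "bbaabbb":
  p0 --b--> p0
  p0 --b--> p0
  p0 --a--> p1
  p1 --a--> p2
  p2 --b--> p0
  p0 --b--> p0
  p0 --b--> p0
Final state: p0
Accept states: {p2}
No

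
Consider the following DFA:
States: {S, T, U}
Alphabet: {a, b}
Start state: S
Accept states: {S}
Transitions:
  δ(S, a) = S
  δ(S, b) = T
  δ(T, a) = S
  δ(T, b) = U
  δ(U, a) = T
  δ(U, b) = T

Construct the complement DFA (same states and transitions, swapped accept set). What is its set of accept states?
Complement accept states = All states \ Original accept states
= {S, T, U} \ {S}
{T, U}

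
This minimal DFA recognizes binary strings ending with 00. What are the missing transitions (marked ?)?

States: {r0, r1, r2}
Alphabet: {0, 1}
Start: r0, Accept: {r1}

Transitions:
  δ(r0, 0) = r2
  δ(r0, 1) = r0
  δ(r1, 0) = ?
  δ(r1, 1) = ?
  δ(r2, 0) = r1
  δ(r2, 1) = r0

From the language and accept set, identify what each state tracks — r0: last symbol not 0; r1: two trailing 0's; r2: one trailing 0.
Each missing δ(q, a) is the state matching the new tracked value after reading a.
δ(r1, 0) = r1; δ(r1, 1) = r0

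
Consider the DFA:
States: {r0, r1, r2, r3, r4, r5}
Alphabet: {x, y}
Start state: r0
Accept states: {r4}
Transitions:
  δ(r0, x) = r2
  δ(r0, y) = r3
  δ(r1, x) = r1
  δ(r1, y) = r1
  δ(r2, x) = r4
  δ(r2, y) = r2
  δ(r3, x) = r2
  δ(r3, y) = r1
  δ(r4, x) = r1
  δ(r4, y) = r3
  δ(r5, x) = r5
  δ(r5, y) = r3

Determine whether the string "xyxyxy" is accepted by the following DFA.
Processing string "xyxyxy":
  r0 --x--> r2
  r2 --y--> r2
  r2 --x--> r4
  r4 --y--> r3
  r3 --x--> r2
  r2 --y--> r2
Final state: r2
Accept states: {r4}
No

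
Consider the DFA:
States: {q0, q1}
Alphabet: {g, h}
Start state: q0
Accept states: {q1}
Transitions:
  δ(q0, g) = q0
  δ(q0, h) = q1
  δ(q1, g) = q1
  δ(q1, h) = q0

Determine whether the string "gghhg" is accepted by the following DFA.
Processing string "gghhg":
  q0 --g--> q0
  q0 --g--> q0
  q0 --h--> q1
  q1 --h--> q0
  q0 --g--> q0
Final state: q0
Accept states: {q1}
No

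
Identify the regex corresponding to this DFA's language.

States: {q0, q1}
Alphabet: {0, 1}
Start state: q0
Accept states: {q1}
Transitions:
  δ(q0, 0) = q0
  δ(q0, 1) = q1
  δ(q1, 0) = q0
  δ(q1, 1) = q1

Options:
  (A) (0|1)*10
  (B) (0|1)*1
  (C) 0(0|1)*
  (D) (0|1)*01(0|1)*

Check each option against the DFA on short strings; one disagreement eliminates an option:
  (A) (0|1)*10: on '1' the DFA goes q0 → q1 and accepts (q1 ∈ Accept), but the regex does not match it → eliminate
  (B) (0|1)*1: agrees with the DFA on every string of length ≤ 6
  (C) 0(0|1)*: on '0' the DFA goes q0 → q0 and rejects (q0 ∉ Accept), but the regex matches it → eliminate
  (D) (0|1)*01(0|1)*: on '1' the DFA goes q0 → q1 and accepts (q1 ∈ Accept), but the regex does not match it → eliminate
Only (B) is consistent with the DFA.
(B) (0|1)*1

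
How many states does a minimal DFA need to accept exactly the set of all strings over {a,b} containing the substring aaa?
By Myhill–Nerode, count the distinguishable equivalence classes: 4 classes — one per longest suffix of the input that is a prefix of 'aaa' (lengths 0 through 2), plus an absorbing 'already seen aaa' class.
4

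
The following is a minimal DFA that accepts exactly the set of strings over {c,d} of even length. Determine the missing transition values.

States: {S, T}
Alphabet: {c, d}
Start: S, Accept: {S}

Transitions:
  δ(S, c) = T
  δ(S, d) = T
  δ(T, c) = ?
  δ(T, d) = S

From the language and accept set, identify what each state tracks — S: even length so far; T: odd length so far.
Each missing δ(q, a) is the state matching the new tracked value after reading a.
δ(T, c) = S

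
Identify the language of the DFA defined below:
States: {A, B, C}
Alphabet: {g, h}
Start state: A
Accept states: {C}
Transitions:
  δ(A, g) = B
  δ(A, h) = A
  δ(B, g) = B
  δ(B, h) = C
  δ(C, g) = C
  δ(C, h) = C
Testing a few strings:
  'hgg' → reject
  'ghhg' → accept
  'hggg' → reject
  'hghh' → accept
State roles: A=no g seen yet; B=seen a g, waiting for h; C=substring gh seen
All strings over {g,h} containing the substring gh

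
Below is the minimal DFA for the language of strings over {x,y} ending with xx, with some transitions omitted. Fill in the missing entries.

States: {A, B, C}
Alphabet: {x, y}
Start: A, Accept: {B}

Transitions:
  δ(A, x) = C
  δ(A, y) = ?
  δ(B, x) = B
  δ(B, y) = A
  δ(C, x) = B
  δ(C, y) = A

From the language and accept set, identify what each state tracks — A: last symbol not x; B: two trailing x's; C: one trailing x.
Each missing δ(q, a) is the state matching the new tracked value after reading a.
δ(A, y) = A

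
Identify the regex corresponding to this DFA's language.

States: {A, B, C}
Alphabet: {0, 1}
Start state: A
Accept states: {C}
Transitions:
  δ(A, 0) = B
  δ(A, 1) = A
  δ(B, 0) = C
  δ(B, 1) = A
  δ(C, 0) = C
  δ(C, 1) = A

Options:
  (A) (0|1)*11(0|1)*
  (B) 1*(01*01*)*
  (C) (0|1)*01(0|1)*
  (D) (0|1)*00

Check each option against the DFA on short strings; one disagreement eliminates an option:
  (A) (0|1)*11(0|1)*: on '00' the DFA goes A → B → C and accepts (C ∈ Accept), but the regex does not match it → eliminate
  (B) 1*(01*01*)*: on ε the DFA stays in A and rejects (A ∉ Accept), but the regex matches it → eliminate
  (C) (0|1)*01(0|1)*: on '00' the DFA goes A → B → C and accepts (C ∈ Accept), but the regex does not match it → eliminate
  (D) (0|1)*00: agrees with the DFA on every string of length ≤ 6
Only (D) is consistent with the DFA.
(D) (0|1)*00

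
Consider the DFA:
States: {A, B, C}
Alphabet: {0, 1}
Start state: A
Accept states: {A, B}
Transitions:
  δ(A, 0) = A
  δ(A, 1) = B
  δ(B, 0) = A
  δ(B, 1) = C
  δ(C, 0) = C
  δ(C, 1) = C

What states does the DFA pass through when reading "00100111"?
read '0': A → A
  read '0': A → A
  read '1': A → B
  read '0': B → A
  read '0': A → A
  read '1': A → B
  read '1': B → C
  read '1': C → C
A -> A -> A -> B -> A -> A -> B -> C -> C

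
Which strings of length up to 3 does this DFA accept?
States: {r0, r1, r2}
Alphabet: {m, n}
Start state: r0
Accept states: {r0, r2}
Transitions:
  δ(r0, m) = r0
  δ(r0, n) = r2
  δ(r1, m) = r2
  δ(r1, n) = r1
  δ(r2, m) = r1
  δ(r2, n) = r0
ε, m, n, mm, mn, nn, mmm, mmn, mnn, nmm, nnm, nnn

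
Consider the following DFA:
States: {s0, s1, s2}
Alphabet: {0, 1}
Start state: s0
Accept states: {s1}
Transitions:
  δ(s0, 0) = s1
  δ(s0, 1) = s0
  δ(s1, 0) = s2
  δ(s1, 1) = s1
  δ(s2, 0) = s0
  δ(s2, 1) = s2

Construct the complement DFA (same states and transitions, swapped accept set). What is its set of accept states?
Complement accept states = All states \ Original accept states
= {s0, s1, s2} \ {s1}
{s0, s2}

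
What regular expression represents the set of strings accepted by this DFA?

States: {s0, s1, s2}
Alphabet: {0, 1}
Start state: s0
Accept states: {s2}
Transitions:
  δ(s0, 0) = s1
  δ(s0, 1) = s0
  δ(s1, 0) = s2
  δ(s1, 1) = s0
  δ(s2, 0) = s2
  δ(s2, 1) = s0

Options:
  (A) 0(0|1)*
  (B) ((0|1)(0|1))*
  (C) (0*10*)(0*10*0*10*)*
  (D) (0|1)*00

Check each option against the DFA on short strings; one disagreement eliminates an option:
  (A) 0(0|1)*: on '0' the DFA goes s0 → s1 and rejects (s1 ∉ Accept), but the regex matches it → eliminate
  (B) ((0|1)(0|1))*: on ε the DFA stays in s0 and rejects (s0 ∉ Accept), but the regex matches it → eliminate
  (C) (0*10*)(0*10*0*10*)*: on '1' the DFA goes s0 → s0 and rejects (s0 ∉ Accept), but the regex matches it → eliminate
  (D) (0|1)*00: agrees with the DFA on every string of length ≤ 6
Only (D) is consistent with the DFA.
(D) (0|1)*00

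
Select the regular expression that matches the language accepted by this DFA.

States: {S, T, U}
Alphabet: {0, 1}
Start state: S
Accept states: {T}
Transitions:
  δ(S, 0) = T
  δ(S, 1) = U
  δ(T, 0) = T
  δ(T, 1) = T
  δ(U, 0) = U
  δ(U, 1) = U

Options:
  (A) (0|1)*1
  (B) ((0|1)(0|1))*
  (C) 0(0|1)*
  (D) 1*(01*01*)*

Check each option against the DFA on short strings; one disagreement eliminates an option:
  (A) (0|1)*1: on '0' the DFA goes S → T and accepts (T ∈ Accept), but the regex does not match it → eliminate
  (B) ((0|1)(0|1))*: on ε the DFA stays in S and rejects (S ∉ Accept), but the regex matches it → eliminate
  (C) 0(0|1)*: agrees with the DFA on every string of length ≤ 6
  (D) 1*(01*01*)*: on ε the DFA stays in S and rejects (S ∉ Accept), but the regex matches it → eliminate
Only (C) is consistent with the DFA.
(C) 0(0|1)*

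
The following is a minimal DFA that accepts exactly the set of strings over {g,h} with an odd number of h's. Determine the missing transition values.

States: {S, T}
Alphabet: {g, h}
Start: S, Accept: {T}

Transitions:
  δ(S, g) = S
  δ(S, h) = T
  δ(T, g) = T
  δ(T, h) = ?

From the language and accept set, identify what each state tracks — S: even number of h's so far; T: odd number of h's so far.
Each missing δ(q, a) is the state matching the new tracked value after reading a.
δ(T, h) = S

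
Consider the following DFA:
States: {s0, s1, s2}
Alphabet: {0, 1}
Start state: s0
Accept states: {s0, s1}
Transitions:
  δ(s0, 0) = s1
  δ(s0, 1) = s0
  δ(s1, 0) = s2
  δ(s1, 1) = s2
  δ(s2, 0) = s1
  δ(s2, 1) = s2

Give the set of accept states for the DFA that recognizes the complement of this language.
Complement accept states = All states \ Original accept states
= {s0, s1, s2} \ {s0, s1}
{s2}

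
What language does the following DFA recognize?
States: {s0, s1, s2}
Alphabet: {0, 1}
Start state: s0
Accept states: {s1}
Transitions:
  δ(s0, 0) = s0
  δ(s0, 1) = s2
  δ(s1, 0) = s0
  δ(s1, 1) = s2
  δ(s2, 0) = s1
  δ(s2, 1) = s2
Testing a few strings:
  '0' → reject
  '001' → reject
  '1' → reject
  '010' → accept
State roles: s0=no suffix match; s1=suffix is 10; s2=one trailing 1
All binary strings ending with 10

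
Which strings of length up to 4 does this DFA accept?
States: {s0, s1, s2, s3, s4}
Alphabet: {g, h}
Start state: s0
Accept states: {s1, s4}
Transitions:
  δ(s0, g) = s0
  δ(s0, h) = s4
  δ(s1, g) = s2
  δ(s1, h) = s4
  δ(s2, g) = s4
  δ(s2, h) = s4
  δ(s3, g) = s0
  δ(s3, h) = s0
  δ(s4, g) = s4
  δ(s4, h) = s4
h, gh, hg, hh, ggh, ghg, ghh, hgg, hgh, hhg, hhh, gggh, gghg, gghh, ghgg, ghgh, ghhg, ghhh, hggg, hggh, hghg, hghh, hhgg, hhgh, hhhg, hhhh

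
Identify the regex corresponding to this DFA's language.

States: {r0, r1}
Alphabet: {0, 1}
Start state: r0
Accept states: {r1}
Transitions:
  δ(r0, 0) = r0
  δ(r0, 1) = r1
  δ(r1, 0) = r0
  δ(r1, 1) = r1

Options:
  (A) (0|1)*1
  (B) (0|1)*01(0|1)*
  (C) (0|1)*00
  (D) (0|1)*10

Check each option against the DFA on short strings; one disagreement eliminates an option:
  (A) (0|1)*1: agrees with the DFA on every string of length ≤ 6
  (B) (0|1)*01(0|1)*: on '1' the DFA goes r0 → r1 and accepts (r1 ∈ Accept), but the regex does not match it → eliminate
  (C) (0|1)*00: on '1' the DFA goes r0 → r1 and accepts (r1 ∈ Accept), but the regex does not match it → eliminate
  (D) (0|1)*10: on '1' the DFA goes r0 → r1 and accepts (r1 ∈ Accept), but the regex does not match it → eliminate
Only (A) is consistent with the DFA.
(A) (0|1)*1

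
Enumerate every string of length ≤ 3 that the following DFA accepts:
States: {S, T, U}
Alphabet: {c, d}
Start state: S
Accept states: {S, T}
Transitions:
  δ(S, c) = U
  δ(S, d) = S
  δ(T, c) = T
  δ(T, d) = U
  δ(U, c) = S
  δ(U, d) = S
ε, d, cc, cd, dd, ccd, cdd, dcc, dcd, ddd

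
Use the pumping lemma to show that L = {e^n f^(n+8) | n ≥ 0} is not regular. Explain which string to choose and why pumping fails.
Assume L is regular with pumping length p. Idea: pumping the e-block breaks the fixed offset of 8.
Choose s = e^p f^(p+8) ∈ L. By the pumping lemma, s = xyz with |xy| ≤ p, |y| > 0, so y = e^k with k ≥ 1. Then xy²z = e^(p+k) f^(p+8). For this to be in L we would need p+8 = (p+k)+8, i.e. k = 0, contradicting k ≥ 1. So xy²z ∉ L.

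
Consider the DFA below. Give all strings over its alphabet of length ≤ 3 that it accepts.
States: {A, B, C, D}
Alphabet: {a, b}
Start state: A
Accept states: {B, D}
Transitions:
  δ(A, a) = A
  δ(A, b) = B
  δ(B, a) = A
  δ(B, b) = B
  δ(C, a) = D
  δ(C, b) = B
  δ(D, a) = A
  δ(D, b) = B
b, ab, bb, aab, abb, bab, bbb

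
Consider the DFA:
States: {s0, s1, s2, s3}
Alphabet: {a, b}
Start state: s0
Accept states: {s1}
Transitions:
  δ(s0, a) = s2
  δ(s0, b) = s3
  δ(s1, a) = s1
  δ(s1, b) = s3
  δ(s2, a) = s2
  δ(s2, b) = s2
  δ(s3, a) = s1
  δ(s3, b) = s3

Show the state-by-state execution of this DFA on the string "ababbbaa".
read 'a': s0 → s2
  read 'b': s2 → s2
  read 'a': s2 → s2
  read 'b': s2 → s2
  read 'b': s2 → s2
  read 'b': s2 → s2
  read 'a': s2 → s2
  read 'a': s2 → s2
s0 -> s2 -> s2 -> s2 -> s2 -> s2 -> s2 -> s2 -> s2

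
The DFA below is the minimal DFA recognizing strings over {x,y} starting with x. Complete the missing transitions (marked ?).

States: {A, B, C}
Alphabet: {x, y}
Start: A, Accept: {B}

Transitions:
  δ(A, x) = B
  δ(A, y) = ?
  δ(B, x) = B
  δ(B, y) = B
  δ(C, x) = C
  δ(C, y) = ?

From the language and accept set, identify what each state tracks — A: no input read; B: started with x; C: started with y (dead).
Each missing δ(q, a) is the state matching the new tracked value after reading a.
δ(A, y) = C; δ(C, y) = C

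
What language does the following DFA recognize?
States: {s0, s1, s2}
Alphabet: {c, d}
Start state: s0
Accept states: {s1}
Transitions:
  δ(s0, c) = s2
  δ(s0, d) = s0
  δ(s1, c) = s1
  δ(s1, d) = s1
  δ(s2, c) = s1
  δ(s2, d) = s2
Testing a few strings:
  'dcc' → accept
  'dd' → reject
  'dcdd' → reject
  'cccd' → accept
State roles: s0=zero c's seen; s1=≥ two c's seen; s2=one c seen
All strings over {c,d} containing at least two c's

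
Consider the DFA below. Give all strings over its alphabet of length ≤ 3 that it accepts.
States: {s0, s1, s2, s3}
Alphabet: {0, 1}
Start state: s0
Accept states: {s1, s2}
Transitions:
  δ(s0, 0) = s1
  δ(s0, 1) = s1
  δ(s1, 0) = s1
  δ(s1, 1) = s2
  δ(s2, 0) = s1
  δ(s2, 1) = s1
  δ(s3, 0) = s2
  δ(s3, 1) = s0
0, 1, 00, 01, 10, 11, 000, 001, 010, 011, 100, 101, 110, 111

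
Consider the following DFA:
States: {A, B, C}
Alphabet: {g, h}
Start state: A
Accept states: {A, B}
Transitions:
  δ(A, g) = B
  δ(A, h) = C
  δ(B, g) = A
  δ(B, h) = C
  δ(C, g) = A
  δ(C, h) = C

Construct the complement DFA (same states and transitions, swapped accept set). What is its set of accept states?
Complement accept states = All states \ Original accept states
= {A, B, C} \ {A, B}
{C}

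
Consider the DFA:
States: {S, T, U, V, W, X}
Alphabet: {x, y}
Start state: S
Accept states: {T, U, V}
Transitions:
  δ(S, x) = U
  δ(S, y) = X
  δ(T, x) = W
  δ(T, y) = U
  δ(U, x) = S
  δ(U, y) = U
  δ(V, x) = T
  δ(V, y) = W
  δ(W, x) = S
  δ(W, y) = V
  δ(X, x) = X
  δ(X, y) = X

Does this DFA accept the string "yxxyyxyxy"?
Processing string "yxxyyxyxy":
  S --y--> X
  X --x--> X
  X --x--> X
  X --y--> X
  X --y--> X
  X --x--> X
  X --y--> X
  X --x--> X
  X --y--> X
Final state: X
Accept states: {T, U, V}
No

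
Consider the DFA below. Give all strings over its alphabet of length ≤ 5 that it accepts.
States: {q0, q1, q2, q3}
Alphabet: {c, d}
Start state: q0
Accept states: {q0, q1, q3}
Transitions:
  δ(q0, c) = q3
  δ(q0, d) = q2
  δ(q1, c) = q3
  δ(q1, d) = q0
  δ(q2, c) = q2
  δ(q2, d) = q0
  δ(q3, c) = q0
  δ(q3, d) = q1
ε, c, cc, cd, dd, ccc, cdc, cdd, dcd, ddc, cccc, cccd, ccdd, cdcc, cdcd, cddc, dccd, dcdc, ddcc, ddcd, dddd, ccccc, cccdc, cccdd, ccdcd, ccddc, cdccc, cdcdc, cdcdd, cddcc, cddcd, cdddd, dcccd, dccdc, dcdcc, dcdcd, dcddd, ddccc, ddcdc, ddcdd, dddcd, ddddc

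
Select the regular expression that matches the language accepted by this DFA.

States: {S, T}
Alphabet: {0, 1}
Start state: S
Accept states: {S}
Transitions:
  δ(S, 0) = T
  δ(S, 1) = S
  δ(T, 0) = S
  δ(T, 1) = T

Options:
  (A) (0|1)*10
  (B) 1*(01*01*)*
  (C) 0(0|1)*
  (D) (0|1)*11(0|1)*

Check each option against the DFA on short strings; one disagreement eliminates an option:
  (A) (0|1)*10: on ε the DFA stays in S and accepts (S ∈ Accept), but the regex does not match it → eliminate
  (B) 1*(01*01*)*: agrees with the DFA on every string of length ≤ 6
  (C) 0(0|1)*: on ε the DFA stays in S and accepts (S ∈ Accept), but the regex does not match it → eliminate
  (D) (0|1)*11(0|1)*: on ε the DFA stays in S and accepts (S ∈ Accept), but the regex does not match it → eliminate
Only (B) is consistent with the DFA.
(B) 1*(01*01*)*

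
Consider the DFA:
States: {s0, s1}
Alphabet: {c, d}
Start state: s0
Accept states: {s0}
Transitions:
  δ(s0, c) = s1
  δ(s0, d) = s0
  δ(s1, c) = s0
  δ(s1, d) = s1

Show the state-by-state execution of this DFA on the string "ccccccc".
read 'c': s0 → s1
  read 'c': s1 → s0
  read 'c': s0 → s1
  read 'c': s1 → s0
  read 'c': s0 → s1
  read 'c': s1 → s0
  read 'c': s0 → s1
s0 -> s1 -> s0 -> s1 -> s0 -> s1 -> s0 -> s1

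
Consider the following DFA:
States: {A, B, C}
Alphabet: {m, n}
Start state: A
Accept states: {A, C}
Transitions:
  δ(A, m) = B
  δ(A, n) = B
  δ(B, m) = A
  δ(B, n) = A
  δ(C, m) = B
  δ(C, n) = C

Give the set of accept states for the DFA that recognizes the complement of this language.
Complement accept states = All states \ Original accept states
= {A, B, C} \ {A, C}
{B}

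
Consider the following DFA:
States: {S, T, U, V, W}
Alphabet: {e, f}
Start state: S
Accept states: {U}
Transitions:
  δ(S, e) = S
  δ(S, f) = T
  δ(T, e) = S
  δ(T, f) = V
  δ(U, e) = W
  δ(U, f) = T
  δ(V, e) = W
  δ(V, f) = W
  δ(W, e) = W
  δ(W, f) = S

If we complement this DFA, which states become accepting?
Complement accept states = All states \ Original accept states
= {S, T, U, V, W} \ {U}
{S, T, V, W}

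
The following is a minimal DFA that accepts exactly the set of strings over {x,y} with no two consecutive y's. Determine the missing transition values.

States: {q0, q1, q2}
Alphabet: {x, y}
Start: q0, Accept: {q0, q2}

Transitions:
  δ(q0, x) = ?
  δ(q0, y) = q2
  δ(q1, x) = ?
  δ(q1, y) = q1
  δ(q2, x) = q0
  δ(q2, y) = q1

From the language and accept set, identify what each state tracks — q0: last symbol not y (ok); q1: saw yy (dead); q2: last symbol y (ok).
Each missing δ(q, a) is the state matching the new tracked value after reading a.
δ(q0, x) = q0; δ(q1, x) = q1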